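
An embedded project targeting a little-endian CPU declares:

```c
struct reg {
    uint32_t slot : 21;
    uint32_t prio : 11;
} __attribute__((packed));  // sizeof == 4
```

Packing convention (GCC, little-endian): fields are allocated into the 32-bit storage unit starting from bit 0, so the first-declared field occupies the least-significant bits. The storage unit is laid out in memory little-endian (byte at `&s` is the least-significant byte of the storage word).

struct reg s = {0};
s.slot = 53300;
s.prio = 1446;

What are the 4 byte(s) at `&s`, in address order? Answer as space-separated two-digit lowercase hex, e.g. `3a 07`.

34 d0 c0 b4

slot:21 = 53300 → 0xd034 << 0 → word 0x0000d034
prio:11 = 1446 → 0x5a6 << 21 → word 0xb4c0d034
word = 0xb4c0d034 → little-endian bytes:
  [0]=0x34  [1]=0xd0  [2]=0xc0  [3]=0xb4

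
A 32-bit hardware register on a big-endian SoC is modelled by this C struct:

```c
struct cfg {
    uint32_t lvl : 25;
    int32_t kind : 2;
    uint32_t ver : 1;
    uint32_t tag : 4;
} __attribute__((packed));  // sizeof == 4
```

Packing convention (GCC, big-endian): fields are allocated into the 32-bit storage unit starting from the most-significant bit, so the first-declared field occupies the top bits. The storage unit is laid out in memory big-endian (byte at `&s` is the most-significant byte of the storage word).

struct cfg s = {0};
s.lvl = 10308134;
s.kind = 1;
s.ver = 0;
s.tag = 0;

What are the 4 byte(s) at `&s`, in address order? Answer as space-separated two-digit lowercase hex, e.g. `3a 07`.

lvl:25 = 10308134 → 0x9d4a26 << 7 → word 0x4ea51300
kind:2 = 1 → 0x1 << 5 → word 0x4ea51320
ver:1 = 0 → 0x0 << 4 → word 0x4ea51320
tag:4 = 0 → 0x0 << 0 → word 0x4ea51320
word = 0x4ea51320 → big-endian bytes:
  [0]=0x4e  [1]=0xa5  [2]=0x13  [3]=0x20

4e a5 13 20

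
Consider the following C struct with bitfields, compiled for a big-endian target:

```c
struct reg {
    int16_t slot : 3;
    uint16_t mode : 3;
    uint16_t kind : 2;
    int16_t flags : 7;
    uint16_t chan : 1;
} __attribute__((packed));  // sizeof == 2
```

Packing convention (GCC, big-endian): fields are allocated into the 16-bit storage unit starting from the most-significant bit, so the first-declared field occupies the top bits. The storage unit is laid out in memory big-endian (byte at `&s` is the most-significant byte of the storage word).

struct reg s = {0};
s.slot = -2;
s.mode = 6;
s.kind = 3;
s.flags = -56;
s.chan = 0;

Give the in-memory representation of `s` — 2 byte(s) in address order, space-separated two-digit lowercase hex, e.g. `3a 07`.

db 90

slot (3b) val=-2 bits=0x6 at bit 13: 0xc000
mode (3b) val=6 bits=0x6 at bit 10: 0xd800
kind (2b) val=3 bits=0x3 at bit 8: 0xdb00
flags (7b) val=-56 bits=0x48 at bit 1: 0xdb90
chan (1b) val=0 bits=0x0 at bit 0: 0xdb90
word = 0xdb90 → big-endian bytes:
  [0]=0xdb  [1]=0x90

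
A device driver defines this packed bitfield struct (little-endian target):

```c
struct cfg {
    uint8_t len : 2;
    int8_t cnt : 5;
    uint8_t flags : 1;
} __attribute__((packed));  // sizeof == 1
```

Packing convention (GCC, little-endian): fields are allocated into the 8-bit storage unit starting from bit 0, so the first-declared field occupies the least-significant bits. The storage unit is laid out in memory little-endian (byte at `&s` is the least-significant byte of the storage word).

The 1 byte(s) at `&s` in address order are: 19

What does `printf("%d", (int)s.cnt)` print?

[0]=0x19 (little-endian) → word 0x19
len:2 @ bit 0 → (0x19>>0)&0x3 = 0x1
cnt:5 @ bit 2 → (0x19>>2)&0x1f = 0x6  ←
flags:1 @ bit 7 → (0x19>>7)&0x1 = 0x0
cnt signed 5b, MSB=0: value = 6

6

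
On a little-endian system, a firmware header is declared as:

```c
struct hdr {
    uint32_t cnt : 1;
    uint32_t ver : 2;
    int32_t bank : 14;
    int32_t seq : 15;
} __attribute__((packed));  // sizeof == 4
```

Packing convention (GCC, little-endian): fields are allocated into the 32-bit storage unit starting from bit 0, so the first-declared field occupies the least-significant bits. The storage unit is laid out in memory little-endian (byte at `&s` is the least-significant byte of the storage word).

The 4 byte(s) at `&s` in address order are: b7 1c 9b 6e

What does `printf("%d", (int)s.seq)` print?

14157

[0]=0xb7 [1]=0x1c [2]=0x9b [3]=0x6e (little-endian) → word 0x6e9b1cb7
cnt:1 @ bit 0 → (0x6e9b1cb7>>0)&0x1 = 0x1
ver:2 @ bit 1 → (0x6e9b1cb7>>1)&0x3 = 0x3
bank:14 @ bit 3 → (0x6e9b1cb7>>3)&0x3fff = 0x2396
seq:15 @ bit 17 → (0x6e9b1cb7>>17)&0x7fff = 0x374d  ←
seq signed 15b, MSB=0: value = 14157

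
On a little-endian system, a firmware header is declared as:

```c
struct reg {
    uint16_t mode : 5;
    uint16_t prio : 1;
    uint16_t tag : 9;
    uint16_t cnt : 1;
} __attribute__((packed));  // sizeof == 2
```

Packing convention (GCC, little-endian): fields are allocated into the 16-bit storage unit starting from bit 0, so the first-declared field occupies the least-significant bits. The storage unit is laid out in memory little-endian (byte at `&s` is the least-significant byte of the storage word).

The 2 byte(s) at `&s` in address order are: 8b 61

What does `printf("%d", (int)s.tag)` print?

[0]=0x8b [1]=0x61 (little-endian) → word 0x618b
mode [0+:5] = (word>>0) & 0x1f = 11
prio [5+:1] = (word>>5) & 0x1 = 0
tag [6+:9] = (word>>6) & 0x1ff = 390  ←
cnt [15+:1] = (word>>15) & 0x1 = 0

390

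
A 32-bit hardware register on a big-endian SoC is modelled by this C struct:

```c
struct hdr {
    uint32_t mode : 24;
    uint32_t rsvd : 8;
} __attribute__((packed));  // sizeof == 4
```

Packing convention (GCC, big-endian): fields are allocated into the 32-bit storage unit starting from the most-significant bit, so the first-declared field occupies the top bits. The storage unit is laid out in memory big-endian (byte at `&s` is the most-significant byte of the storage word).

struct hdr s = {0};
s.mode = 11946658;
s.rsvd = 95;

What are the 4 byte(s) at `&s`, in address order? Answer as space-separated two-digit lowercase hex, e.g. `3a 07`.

b6 4a a2 5f

mode:24 = 11946658 → 0xb64aa2 << 8 → word 0xb64aa200
rsvd:8 = 95 → 0x5f << 0 → word 0xb64aa25f
word = 0xb64aa25f → big-endian bytes:
  [0]=0xb6  [1]=0x4a  [2]=0xa2  [3]=0x5f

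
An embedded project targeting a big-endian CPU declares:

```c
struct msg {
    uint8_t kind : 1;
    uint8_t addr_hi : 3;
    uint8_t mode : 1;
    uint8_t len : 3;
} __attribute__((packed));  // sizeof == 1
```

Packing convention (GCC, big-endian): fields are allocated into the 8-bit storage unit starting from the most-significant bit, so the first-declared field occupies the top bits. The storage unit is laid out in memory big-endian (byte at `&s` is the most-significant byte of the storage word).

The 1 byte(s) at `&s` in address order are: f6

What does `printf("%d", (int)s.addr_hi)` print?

7

[0]=0xf6 (big-endian) → word 0xf6
kind [7+:1] = (word>>7) & 0x1 = 1
addr_hi [4+:3] = (word>>4) & 0x7 = 7  ←
mode [3+:1] = (word>>3) & 0x1 = 0
len [0+:3] = (word>>0) & 0x7 = 6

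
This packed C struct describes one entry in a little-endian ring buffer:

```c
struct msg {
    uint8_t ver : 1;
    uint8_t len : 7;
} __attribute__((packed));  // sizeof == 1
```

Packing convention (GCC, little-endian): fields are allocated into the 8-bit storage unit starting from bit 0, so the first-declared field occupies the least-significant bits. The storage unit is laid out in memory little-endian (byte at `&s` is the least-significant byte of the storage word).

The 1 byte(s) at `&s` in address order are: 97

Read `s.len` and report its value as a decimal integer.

75

[0]=0x97 (little-endian) → word 0x97
ver [0+:1] = (word>>0) & 0x1 = 1
len [1+:7] = (word>>1) & 0x7f = 75  ←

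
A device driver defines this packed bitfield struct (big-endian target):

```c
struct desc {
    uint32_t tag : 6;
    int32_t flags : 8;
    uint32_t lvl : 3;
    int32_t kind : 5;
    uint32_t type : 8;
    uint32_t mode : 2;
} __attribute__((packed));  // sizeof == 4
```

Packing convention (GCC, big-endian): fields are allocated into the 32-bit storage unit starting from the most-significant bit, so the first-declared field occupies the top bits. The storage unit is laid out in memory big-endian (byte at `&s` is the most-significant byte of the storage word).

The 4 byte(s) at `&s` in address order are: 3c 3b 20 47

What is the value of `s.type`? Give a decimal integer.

[0]=0x3c [1]=0x3b [2]=0x20 [3]=0x47 (big-endian) → word 0x3c3b2047
tag [26+:6] = (word>>26) & 0x3f = 15
flags [18+:8] = (word>>18) & 0xff = 14
lvl [15+:3] = (word>>15) & 0x7 = 6
kind [10+:5] = (word>>10) & 0x1f = 8
type [2+:8] = (word>>2) & 0xff = 17  ←
mode [0+:2] = (word>>0) & 0x3 = 3

17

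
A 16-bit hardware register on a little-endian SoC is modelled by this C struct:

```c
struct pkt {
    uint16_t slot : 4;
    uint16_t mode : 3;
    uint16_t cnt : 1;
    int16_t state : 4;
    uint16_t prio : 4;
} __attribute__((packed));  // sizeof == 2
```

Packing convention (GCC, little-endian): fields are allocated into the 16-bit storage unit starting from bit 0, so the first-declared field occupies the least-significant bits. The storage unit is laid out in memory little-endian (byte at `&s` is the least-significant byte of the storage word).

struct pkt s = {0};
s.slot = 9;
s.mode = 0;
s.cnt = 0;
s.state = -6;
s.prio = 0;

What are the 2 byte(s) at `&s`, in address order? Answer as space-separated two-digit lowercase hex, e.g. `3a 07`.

09 0a

[0+:4] slot=9 & 0xf = 0x9; word=0x0009
[4+:3] mode=0 & 0x7 = 0x0; word=0x0009
[7+:1] cnt=0 & 0x1 = 0x0; word=0x0009
[8+:4] state=-6 & 0xf = 0xa; word=0x0a09
[12+:4] prio=0 & 0xf = 0x0; word=0x0a09
word = 0x0a09 → little-endian bytes:
  [0]=0x09  [1]=0x0a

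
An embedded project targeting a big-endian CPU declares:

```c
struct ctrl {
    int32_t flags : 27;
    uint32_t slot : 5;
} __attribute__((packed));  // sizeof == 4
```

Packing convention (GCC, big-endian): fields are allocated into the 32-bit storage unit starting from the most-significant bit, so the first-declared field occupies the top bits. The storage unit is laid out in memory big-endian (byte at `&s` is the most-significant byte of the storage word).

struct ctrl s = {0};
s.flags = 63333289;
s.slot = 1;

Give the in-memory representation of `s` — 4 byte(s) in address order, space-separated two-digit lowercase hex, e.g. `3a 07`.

flags:27 = 63333289 → 0x3c663a9 << 5 → word 0x78cc7520
slot:5 = 1 → 0x1 << 0 → word 0x78cc7521
word = 0x78cc7521 → big-endian bytes:
  [0]=0x78  [1]=0xcc  [2]=0x75  [3]=0x21

78 cc 75 21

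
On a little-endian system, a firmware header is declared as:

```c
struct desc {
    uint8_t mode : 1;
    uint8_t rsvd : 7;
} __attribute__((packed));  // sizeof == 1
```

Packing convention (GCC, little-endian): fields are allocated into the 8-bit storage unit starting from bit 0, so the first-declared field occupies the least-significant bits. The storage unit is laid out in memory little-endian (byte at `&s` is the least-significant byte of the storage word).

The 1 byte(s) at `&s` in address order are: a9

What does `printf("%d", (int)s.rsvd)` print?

[0]=0xa9 (little-endian) → word 0xa9
mode [0+:1] = (word>>0) & 0x1 = 1
rsvd [1+:7] = (word>>1) & 0x7f = 84  ←

84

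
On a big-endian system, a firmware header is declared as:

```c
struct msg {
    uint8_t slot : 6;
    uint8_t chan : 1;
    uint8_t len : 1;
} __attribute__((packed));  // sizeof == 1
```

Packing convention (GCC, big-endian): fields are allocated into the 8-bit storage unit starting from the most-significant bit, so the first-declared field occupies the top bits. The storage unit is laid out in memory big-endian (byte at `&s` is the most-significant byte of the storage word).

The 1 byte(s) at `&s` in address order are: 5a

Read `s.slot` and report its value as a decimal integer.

22

[0]=0x5a (big-endian) → word 0x5a
slot [2+:6] = (word>>2) & 0x3f = 22  ←
chan [1+:1] = (word>>1) & 0x1 = 1
len [0+:1] = (word>>0) & 0x1 = 0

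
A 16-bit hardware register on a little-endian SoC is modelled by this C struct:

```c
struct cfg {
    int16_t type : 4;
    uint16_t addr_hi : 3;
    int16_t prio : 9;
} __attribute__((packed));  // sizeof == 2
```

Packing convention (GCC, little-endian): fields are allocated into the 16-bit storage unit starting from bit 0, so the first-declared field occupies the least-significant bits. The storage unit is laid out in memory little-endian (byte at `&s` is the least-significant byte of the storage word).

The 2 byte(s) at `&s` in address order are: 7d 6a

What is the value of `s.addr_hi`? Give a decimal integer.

[0]=0x7d [1]=0x6a (little-endian) → word 0x6a7d
type:4 @ bit 0 → (0x6a7d>>0)&0xf = 0xd
addr_hi:3 @ bit 4 → (0x6a7d>>4)&0x7 = 0x7  ←
prio:9 @ bit 7 → (0x6a7d>>7)&0x1ff = 0xd4

7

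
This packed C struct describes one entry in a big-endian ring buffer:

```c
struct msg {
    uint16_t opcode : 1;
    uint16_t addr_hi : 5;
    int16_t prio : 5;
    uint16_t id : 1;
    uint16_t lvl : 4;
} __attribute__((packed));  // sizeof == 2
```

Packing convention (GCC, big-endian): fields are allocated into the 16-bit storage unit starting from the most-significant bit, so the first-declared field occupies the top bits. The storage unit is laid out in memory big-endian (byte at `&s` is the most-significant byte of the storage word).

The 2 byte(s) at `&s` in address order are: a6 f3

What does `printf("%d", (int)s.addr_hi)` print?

[0]=0xa6 [1]=0xf3 (big-endian) → word 0xa6f3
opcode [15+:1] = (word>>15) & 0x1 = 1
addr_hi [10+:5] = (word>>10) & 0x1f = 9  ←
prio [5+:5] = (word>>5) & 0x1f = 23
id [4+:1] = (word>>4) & 0x1 = 1
lvl [0+:4] = (word>>0) & 0xf = 3

9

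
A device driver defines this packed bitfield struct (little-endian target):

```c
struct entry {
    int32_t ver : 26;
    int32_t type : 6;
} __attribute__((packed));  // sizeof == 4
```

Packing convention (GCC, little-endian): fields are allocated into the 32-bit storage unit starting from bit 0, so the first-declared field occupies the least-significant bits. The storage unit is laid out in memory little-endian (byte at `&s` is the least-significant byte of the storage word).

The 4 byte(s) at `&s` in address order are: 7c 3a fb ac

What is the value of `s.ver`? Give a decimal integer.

[0]=0x7c [1]=0x3a [2]=0xfb [3]=0xac (little-endian) → word 0xacfb3a7c
ver [0+:26] = (word>>0) & 0x3ffffff = 16464508  ←
type [26+:6] = (word>>26) & 0x3f = 43
ver signed 26b, MSB=0: value = 16464508

16464508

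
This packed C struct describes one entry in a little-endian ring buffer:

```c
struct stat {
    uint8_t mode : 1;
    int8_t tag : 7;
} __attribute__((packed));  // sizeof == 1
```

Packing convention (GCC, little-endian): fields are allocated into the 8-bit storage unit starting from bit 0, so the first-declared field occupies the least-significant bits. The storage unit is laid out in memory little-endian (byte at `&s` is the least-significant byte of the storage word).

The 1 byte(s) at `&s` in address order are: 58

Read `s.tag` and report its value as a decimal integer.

[0]=0x58 (little-endian) → word 0x58
mode:1 @ bit 0 → (0x58>>0)&0x1 = 0x0
tag:7 @ bit 1 → (0x58>>1)&0x7f = 0x2c  ←
tag signed 7b, MSB=0: value = 44

44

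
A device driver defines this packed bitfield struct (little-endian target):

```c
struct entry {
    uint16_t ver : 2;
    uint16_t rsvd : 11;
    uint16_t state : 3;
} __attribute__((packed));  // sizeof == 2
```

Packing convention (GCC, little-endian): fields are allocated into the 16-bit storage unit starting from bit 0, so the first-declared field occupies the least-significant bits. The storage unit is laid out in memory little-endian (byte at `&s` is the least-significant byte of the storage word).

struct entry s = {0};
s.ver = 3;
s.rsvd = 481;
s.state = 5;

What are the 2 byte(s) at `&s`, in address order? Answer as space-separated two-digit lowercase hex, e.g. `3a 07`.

ver (2b) val=3 bits=0x3 at bit 0: 0x0003
rsvd (11b) val=481 bits=0x1e1 at bit 2: 0x0787
state (3b) val=5 bits=0x5 at bit 13: 0xa787
word = 0xa787 → little-endian bytes:
  [0]=0x87  [1]=0xa7

87 a7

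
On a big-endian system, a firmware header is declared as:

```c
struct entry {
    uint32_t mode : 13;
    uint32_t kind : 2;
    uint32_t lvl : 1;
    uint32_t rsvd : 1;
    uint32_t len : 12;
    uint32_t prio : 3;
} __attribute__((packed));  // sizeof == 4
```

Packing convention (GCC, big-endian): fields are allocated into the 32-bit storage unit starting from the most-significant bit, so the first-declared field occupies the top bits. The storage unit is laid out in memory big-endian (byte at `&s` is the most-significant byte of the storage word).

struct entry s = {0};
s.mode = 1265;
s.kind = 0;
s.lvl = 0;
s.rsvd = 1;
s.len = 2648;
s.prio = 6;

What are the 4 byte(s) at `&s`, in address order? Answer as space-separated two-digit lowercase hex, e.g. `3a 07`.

mode:13 = 1265 → 0x4f1 << 19 → word 0x27880000
kind:2 = 0 → 0x0 << 17 → word 0x27880000
lvl:1 = 0 → 0x0 << 16 → word 0x27880000
rsvd:1 = 1 → 0x1 << 15 → word 0x27888000
len:12 = 2648 → 0xa58 << 3 → word 0x2788d2c0
prio:3 = 6 → 0x6 << 0 → word 0x2788d2c6
word = 0x2788d2c6 → big-endian bytes:
  [0]=0x27  [1]=0x88  [2]=0xd2  [3]=0xc6

27 88 d2 c6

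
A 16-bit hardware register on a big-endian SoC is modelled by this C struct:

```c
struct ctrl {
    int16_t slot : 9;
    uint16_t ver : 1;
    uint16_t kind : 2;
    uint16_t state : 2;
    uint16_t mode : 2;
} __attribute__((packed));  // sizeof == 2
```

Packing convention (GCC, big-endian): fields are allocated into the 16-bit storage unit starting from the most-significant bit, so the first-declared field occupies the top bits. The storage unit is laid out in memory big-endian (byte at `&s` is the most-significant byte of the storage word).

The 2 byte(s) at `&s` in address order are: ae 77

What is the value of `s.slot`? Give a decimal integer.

-164

[0]=0xae [1]=0x77 (big-endian) → word 0xae77
slot:9 @ bit 7 → (0xae77>>7)&0x1ff = 0x15c  ←
ver:1 @ bit 6 → (0xae77>>6)&0x1 = 0x1
kind:2 @ bit 4 → (0xae77>>4)&0x3 = 0x3
state:2 @ bit 2 → (0xae77>>2)&0x3 = 0x1
mode:2 @ bit 0 → (0xae77>>0)&0x3 = 0x3
slot signed 9b, MSB=1: 348 - 512 = -164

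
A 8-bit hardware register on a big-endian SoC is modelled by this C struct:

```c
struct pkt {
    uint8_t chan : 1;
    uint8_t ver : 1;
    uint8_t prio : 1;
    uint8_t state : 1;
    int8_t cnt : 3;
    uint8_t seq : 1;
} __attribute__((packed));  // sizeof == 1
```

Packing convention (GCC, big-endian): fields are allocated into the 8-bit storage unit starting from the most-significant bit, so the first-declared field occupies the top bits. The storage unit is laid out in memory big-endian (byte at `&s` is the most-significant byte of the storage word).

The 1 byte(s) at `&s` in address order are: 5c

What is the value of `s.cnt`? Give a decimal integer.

-2

[0]=0x5c (big-endian) → word 0x5c
chan:1 @ bit 7 → (0x5c>>7)&0x1 = 0x0
ver:1 @ bit 6 → (0x5c>>6)&0x1 = 0x1
prio:1 @ bit 5 → (0x5c>>5)&0x1 = 0x0
state:1 @ bit 4 → (0x5c>>4)&0x1 = 0x1
cnt:3 @ bit 1 → (0x5c>>1)&0x7 = 0x6  ←
seq:1 @ bit 0 → (0x5c>>0)&0x1 = 0x0
cnt signed 3b, MSB=1: 6 - 8 = -2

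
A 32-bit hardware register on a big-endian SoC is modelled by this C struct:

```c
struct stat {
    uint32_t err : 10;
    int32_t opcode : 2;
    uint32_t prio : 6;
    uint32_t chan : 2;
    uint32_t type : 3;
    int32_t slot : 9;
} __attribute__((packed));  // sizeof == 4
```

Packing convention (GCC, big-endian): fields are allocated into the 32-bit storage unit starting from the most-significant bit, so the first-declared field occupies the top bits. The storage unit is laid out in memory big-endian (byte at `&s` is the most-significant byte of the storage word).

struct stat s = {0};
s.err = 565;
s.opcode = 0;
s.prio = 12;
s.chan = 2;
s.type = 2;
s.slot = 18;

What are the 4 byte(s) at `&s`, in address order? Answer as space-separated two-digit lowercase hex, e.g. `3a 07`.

8d 43 24 12

err:10 = 565 → 0x235 << 22 → word 0x8d400000
opcode:2 = 0 → 0x0 << 20 → word 0x8d400000
prio:6 = 12 → 0xc << 14 → word 0x8d430000
chan:2 = 2 → 0x2 << 12 → word 0x8d432000
type:3 = 2 → 0x2 << 9 → word 0x8d432400
slot:9 = 18 → 0x12 << 0 → word 0x8d432412
word = 0x8d432412 → big-endian bytes:
  [0]=0x8d  [1]=0x43  [2]=0x24  [3]=0x12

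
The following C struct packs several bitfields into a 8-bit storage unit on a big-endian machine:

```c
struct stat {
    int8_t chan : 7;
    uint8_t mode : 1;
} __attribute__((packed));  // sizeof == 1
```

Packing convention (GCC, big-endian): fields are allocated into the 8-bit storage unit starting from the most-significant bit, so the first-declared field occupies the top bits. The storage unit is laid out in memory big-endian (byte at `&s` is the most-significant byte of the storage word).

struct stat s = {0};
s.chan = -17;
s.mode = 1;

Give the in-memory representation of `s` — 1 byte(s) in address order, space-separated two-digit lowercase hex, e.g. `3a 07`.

df

[1+:7] chan=-17 & 0x7f = 0x6f; word=0xde
[0+:1] mode=1 & 0x1 = 0x1; word=0xdf
word = 0xdf → big-endian bytes:
  [0]=0xdf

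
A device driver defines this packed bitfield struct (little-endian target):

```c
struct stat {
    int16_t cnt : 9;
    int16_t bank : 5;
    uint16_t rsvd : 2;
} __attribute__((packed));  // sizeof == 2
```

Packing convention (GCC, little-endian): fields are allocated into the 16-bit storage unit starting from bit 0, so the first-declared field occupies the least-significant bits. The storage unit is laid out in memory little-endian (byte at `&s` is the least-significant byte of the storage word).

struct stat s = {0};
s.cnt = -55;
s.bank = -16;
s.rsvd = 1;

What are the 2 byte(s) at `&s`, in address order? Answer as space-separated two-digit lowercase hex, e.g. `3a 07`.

c9 61

cnt:9 = -55 → 0x1c9 << 0 → word 0x01c9
bank:5 = -16 → 0x10 << 9 → word 0x21c9
rsvd:2 = 1 → 0x1 << 14 → word 0x61c9
word = 0x61c9 → little-endian bytes:
  [0]=0xc9  [1]=0x61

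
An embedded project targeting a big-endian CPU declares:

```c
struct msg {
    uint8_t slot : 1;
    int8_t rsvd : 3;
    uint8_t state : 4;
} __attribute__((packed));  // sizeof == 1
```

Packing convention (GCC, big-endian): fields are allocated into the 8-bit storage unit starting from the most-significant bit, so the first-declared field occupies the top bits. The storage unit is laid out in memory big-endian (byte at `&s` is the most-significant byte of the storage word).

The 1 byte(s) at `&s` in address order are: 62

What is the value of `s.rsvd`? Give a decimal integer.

-2

[0]=0x62 (big-endian) → word 0x62
slot [7+:1] = (word>>7) & 0x1 = 0
rsvd [4+:3] = (word>>4) & 0x7 = 6  ←
state [0+:4] = (word>>0) & 0xf = 2
rsvd signed 3b, MSB=1: 6 - 8 = -2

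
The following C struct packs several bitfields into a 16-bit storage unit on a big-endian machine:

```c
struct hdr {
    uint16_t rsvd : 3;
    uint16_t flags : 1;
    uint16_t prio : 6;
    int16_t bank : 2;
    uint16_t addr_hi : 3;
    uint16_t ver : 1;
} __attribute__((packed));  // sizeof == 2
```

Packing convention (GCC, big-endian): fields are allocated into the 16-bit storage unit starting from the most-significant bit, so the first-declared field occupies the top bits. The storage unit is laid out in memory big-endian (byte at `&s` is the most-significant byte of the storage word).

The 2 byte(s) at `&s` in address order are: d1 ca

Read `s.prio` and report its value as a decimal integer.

[0]=0xd1 [1]=0xca (big-endian) → word 0xd1ca
rsvd:3 @ bit 13 → (0xd1ca>>13)&0x7 = 0x6
flags:1 @ bit 12 → (0xd1ca>>12)&0x1 = 0x1
prio:6 @ bit 6 → (0xd1ca>>6)&0x3f = 0x7  ←
bank:2 @ bit 4 → (0xd1ca>>4)&0x3 = 0x0
addr_hi:3 @ bit 1 → (0xd1ca>>1)&0x7 = 0x5
ver:1 @ bit 0 → (0xd1ca>>0)&0x1 = 0x0

7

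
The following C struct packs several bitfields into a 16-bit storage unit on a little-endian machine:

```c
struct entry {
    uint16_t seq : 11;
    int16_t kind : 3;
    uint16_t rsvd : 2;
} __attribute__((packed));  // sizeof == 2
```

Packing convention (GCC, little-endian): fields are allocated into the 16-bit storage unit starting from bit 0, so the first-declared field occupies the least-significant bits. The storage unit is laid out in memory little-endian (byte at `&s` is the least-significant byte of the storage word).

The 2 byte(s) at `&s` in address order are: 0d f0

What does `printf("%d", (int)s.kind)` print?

[0]=0x0d [1]=0xf0 (little-endian) → word 0xf00d
seq [0+:11] = (word>>0) & 0x7ff = 13
kind [11+:3] = (word>>11) & 0x7 = 6  ←
rsvd [14+:2] = (word>>14) & 0x3 = 3
kind signed 3b, MSB=1: 6 - 8 = -2

-2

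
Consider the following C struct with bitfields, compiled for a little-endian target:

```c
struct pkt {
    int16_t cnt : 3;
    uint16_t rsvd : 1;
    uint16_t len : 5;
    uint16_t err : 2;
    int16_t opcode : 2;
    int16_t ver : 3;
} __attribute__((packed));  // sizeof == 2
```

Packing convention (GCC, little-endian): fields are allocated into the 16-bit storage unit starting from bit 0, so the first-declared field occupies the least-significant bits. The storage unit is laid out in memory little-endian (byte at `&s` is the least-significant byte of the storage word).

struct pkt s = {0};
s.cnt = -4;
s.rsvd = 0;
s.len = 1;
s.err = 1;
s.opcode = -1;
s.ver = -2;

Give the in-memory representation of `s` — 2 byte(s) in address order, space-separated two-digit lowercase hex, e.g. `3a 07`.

14 da

[0+:3] cnt=-4 & 0x7 = 0x4; word=0x0004
[3+:1] rsvd=0 & 0x1 = 0x0; word=0x0004
[4+:5] len=1 & 0x1f = 0x1; word=0x0014
[9+:2] err=1 & 0x3 = 0x1; word=0x0214
[11+:2] opcode=-1 & 0x3 = 0x3; word=0x1a14
[13+:3] ver=-2 & 0x7 = 0x6; word=0xda14
word = 0xda14 → little-endian bytes:
  [0]=0x14  [1]=0xda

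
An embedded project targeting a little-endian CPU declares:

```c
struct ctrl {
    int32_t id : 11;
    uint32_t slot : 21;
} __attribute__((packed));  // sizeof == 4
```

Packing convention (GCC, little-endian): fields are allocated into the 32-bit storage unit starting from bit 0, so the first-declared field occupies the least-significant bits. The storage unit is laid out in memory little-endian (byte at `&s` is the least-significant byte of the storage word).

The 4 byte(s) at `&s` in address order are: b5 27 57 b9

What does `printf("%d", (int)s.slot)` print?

1518308

[0]=0xb5 [1]=0x27 [2]=0x57 [3]=0xb9 (little-endian) → word 0xb95727b5
id [0+:11] = (word>>0) & 0x7ff = 1973
slot [11+:21] = (word>>11) & 0x1fffff = 1518308  ←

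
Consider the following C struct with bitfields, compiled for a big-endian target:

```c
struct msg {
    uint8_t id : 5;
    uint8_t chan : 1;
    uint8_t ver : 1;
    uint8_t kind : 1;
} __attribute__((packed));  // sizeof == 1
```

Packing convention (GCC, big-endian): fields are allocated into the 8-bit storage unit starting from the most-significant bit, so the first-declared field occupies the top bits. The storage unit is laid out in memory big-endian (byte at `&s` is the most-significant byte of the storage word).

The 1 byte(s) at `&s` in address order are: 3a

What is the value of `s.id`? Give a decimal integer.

7

[0]=0x3a (big-endian) → word 0x3a
id:5 @ bit 3 → (0x3a>>3)&0x1f = 0x7  ←
chan:1 @ bit 2 → (0x3a>>2)&0x1 = 0x0
ver:1 @ bit 1 → (0x3a>>1)&0x1 = 0x1
kind:1 @ bit 0 → (0x3a>>0)&0x1 = 0x0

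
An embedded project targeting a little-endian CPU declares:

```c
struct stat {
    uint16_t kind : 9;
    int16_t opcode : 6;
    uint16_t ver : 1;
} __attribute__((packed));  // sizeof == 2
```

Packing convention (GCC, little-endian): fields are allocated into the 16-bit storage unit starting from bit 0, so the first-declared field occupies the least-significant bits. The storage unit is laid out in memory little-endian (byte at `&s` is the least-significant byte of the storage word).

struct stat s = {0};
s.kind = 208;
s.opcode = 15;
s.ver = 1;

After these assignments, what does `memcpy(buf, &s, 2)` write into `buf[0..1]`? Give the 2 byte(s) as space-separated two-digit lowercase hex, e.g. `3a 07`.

d0 9e

[0+:9] kind=208 & 0x1ff = 0xd0; word=0x00d0
[9+:6] opcode=15 & 0x3f = 0xf; word=0x1ed0
[15+:1] ver=1 & 0x1 = 0x1; word=0x9ed0
word = 0x9ed0 → little-endian bytes:
  [0]=0xd0  [1]=0x9e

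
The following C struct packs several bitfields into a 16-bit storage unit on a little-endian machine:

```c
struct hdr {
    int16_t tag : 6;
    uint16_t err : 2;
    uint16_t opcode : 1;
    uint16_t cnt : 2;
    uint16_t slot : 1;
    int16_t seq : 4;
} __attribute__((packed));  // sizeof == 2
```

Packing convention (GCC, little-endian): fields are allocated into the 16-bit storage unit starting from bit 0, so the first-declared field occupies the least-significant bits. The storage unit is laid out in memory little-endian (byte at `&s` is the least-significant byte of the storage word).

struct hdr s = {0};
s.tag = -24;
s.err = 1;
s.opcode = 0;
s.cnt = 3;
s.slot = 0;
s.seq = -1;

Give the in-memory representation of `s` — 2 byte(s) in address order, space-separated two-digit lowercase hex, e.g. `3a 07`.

68 f6

tag:6 = -24 → 0x28 << 0 → word 0x0028
err:2 = 1 → 0x1 << 6 → word 0x0068
opcode:1 = 0 → 0x0 << 8 → word 0x0068
cnt:2 = 3 → 0x3 << 9 → word 0x0668
slot:1 = 0 → 0x0 << 11 → word 0x0668
seq:4 = -1 → 0xf << 12 → word 0xf668
word = 0xf668 → little-endian bytes:
  [0]=0x68  [1]=0xf6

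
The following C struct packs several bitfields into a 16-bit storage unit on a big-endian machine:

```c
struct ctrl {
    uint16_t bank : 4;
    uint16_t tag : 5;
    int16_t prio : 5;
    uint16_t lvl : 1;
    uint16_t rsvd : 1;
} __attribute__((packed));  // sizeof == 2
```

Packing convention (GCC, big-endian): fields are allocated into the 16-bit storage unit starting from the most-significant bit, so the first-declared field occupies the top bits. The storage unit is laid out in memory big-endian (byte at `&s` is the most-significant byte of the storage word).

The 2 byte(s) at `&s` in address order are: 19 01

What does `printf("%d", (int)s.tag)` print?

[0]=0x19 [1]=0x01 (big-endian) → word 0x1901
bank:4 @ bit 12 → (0x1901>>12)&0xf = 0x1
tag:5 @ bit 7 → (0x1901>>7)&0x1f = 0x12  ←
prio:5 @ bit 2 → (0x1901>>2)&0x1f = 0x0
lvl:1 @ bit 1 → (0x1901>>1)&0x1 = 0x0
rsvd:1 @ bit 0 → (0x1901>>0)&0x1 = 0x1

18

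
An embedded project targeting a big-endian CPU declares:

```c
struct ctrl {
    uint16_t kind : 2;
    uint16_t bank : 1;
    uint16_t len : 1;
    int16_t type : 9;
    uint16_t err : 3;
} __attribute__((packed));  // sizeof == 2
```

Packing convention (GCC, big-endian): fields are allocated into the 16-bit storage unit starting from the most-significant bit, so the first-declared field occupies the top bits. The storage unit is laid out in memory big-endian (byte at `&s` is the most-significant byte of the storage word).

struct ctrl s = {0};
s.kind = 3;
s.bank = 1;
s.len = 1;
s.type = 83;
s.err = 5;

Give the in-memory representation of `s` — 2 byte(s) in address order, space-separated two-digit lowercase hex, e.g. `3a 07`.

kind:2 = 3 → 0x3 << 14 → word 0xc000
bank:1 = 1 → 0x1 << 13 → word 0xe000
len:1 = 1 → 0x1 << 12 → word 0xf000
type:9 = 83 → 0x53 << 3 → word 0xf298
err:3 = 5 → 0x5 << 0 → word 0xf29d
word = 0xf29d → big-endian bytes:
  [0]=0xf2  [1]=0x9d

f2 9d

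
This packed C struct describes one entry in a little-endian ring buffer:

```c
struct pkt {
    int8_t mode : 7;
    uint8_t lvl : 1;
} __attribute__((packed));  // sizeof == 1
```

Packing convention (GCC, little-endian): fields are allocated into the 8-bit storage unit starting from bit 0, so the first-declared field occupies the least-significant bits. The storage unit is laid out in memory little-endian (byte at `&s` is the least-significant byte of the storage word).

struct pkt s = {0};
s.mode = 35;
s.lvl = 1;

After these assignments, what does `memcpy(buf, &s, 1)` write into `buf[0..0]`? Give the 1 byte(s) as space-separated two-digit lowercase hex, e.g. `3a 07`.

mode:7 = 35 → 0x23 << 0 → word 0x23
lvl:1 = 1 → 0x1 << 7 → word 0xa3
word = 0xa3 → little-endian bytes:
  [0]=0xa3

a3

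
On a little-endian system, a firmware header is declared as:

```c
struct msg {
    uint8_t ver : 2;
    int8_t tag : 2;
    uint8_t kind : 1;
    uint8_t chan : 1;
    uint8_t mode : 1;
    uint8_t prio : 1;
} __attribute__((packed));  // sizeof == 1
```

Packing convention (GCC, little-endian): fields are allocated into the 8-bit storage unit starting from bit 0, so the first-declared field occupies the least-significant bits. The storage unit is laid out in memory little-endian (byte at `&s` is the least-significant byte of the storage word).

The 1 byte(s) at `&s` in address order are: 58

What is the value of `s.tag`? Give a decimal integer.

[0]=0x58 (little-endian) → word 0x58
ver [0+:2] = (word>>0) & 0x3 = 0
tag [2+:2] = (word>>2) & 0x3 = 2  ←
kind [4+:1] = (word>>4) & 0x1 = 1
chan [5+:1] = (word>>5) & 0x1 = 0
mode [6+:1] = (word>>6) & 0x1 = 1
prio [7+:1] = (word>>7) & 0x1 = 0
tag signed 2b, MSB=1: 2 - 4 = -2

-2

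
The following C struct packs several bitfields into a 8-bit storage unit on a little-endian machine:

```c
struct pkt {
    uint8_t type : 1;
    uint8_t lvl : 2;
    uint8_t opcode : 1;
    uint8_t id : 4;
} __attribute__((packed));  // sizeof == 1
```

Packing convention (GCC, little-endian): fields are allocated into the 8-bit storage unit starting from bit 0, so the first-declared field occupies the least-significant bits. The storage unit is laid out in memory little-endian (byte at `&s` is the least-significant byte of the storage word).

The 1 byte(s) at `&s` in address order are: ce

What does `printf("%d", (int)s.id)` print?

12

[0]=0xce (little-endian) → word 0xce
type [0+:1] = (word>>0) & 0x1 = 0
lvl [1+:2] = (word>>1) & 0x3 = 3
opcode [3+:1] = (word>>3) & 0x1 = 1
id [4+:4] = (word>>4) & 0xf = 12  ←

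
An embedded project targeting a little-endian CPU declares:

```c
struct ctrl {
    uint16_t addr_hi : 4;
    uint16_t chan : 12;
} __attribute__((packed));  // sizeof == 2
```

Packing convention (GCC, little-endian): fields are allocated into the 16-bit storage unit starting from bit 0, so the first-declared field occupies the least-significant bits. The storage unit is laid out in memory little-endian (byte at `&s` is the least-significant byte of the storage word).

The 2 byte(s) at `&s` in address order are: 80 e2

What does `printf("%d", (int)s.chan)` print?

3624

[0]=0x80 [1]=0xe2 (little-endian) → word 0xe280
addr_hi [0+:4] = (word>>0) & 0xf = 0
chan [4+:12] = (word>>4) & 0xfff = 3624  ←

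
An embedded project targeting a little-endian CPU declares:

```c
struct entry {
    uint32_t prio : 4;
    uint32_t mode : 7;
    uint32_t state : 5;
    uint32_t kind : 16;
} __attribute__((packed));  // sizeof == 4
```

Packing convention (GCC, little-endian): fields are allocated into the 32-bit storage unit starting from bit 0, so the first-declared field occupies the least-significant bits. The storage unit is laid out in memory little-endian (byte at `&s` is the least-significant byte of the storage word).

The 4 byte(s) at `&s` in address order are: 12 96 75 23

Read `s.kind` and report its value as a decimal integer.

9077

[0]=0x12 [1]=0x96 [2]=0x75 [3]=0x23 (little-endian) → word 0x23759612
prio [0+:4] = (word>>0) & 0xf = 2
mode [4+:7] = (word>>4) & 0x7f = 97
state [11+:5] = (word>>11) & 0x1f = 18
kind [16+:16] = (word>>16) & 0xffff = 9077  ←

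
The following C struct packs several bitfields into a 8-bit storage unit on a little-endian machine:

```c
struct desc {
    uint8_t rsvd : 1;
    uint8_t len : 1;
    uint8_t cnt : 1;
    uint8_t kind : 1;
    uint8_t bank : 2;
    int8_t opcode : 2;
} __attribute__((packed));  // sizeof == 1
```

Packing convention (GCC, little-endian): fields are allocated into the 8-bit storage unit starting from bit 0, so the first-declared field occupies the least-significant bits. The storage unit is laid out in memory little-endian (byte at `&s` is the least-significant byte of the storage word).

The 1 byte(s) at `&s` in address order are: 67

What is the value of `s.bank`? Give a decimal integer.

2

[0]=0x67 (little-endian) → word 0x67
rsvd:1 @ bit 0 → (0x67>>0)&0x1 = 0x1
len:1 @ bit 1 → (0x67>>1)&0x1 = 0x1
cnt:1 @ bit 2 → (0x67>>2)&0x1 = 0x1
kind:1 @ bit 3 → (0x67>>3)&0x1 = 0x0
bank:2 @ bit 4 → (0x67>>4)&0x3 = 0x2  ←
opcode:2 @ bit 6 → (0x67>>6)&0x3 = 0x1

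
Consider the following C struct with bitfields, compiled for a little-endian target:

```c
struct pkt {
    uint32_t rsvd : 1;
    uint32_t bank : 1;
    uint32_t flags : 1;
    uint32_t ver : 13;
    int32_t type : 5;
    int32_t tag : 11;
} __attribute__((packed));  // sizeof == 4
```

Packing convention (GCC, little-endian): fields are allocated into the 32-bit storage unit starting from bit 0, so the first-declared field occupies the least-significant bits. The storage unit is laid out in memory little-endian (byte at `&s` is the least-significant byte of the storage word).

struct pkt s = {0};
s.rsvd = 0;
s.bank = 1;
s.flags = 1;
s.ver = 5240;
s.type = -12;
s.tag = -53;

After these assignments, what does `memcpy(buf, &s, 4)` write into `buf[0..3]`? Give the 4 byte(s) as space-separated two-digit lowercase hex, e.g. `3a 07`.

c6 a3 74 f9

[0+:1] rsvd=0 & 0x1 = 0x0; word=0x00000000
[1+:1] bank=1 & 0x1 = 0x1; word=0x00000002
[2+:1] flags=1 & 0x1 = 0x1; word=0x00000006
[3+:13] ver=5240 & 0x1fff = 0x1478; word=0x0000a3c6
[16+:5] type=-12 & 0x1f = 0x14; word=0x0014a3c6
[21+:11] tag=-53 & 0x7ff = 0x7cb; word=0xf974a3c6
word = 0xf974a3c6 → little-endian bytes:
  [0]=0xc6  [1]=0xa3  [2]=0x74  [3]=0xf9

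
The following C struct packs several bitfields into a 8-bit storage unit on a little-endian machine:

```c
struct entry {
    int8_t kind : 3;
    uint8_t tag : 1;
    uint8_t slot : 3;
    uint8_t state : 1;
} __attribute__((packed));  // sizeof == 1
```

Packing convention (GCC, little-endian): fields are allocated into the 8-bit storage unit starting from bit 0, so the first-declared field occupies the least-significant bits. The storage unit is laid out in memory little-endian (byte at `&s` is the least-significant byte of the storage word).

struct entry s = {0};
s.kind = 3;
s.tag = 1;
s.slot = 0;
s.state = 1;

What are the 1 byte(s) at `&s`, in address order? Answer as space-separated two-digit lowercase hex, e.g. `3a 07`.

kind (3b) val=3 bits=0x3 at bit 0: 0x03
tag (1b) val=1 bits=0x1 at bit 3: 0x0b
slot (3b) val=0 bits=0x0 at bit 4: 0x0b
state (1b) val=1 bits=0x1 at bit 7: 0x8b
word = 0x8b → little-endian bytes:
  [0]=0x8b

8b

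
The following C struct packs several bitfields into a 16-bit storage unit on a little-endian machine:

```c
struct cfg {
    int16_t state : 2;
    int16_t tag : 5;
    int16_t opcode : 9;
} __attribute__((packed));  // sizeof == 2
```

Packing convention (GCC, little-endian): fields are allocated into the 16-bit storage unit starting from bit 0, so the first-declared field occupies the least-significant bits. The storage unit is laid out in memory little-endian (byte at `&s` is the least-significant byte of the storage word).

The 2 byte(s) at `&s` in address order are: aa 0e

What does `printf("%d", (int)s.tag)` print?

[0]=0xaa [1]=0x0e (little-endian) → word 0x0eaa
state:2 @ bit 0 → (0x0eaa>>0)&0x3 = 0x2
tag:5 @ bit 2 → (0x0eaa>>2)&0x1f = 0xa  ←
opcode:9 @ bit 7 → (0x0eaa>>7)&0x1ff = 0x1d
tag signed 5b, MSB=0: value = 10

10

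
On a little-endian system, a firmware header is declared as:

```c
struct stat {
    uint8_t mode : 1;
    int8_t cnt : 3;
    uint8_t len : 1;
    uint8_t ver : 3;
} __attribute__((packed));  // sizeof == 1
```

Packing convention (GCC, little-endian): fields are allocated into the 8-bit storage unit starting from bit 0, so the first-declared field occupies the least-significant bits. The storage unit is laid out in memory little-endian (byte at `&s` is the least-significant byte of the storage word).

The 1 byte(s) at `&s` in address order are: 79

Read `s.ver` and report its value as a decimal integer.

3

[0]=0x79 (little-endian) → word 0x79
mode [0+:1] = (word>>0) & 0x1 = 1
cnt [1+:3] = (word>>1) & 0x7 = 4
len [4+:1] = (word>>4) & 0x1 = 1
ver [5+:3] = (word>>5) & 0x7 = 3  ←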